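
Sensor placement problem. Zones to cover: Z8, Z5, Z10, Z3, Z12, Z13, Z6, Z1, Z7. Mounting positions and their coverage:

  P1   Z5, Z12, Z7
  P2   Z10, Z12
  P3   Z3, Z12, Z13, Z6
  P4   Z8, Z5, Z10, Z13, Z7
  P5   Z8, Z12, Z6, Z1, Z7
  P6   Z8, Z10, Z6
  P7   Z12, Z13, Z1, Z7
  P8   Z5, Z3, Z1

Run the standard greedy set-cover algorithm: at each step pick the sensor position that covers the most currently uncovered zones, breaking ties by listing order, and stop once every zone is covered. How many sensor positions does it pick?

Pick 1: P4 covers 5 new zones (Z8, Z5, Z10, Z13, Z7).
Pick 2: P3 covers 3 new zones (Z3, Z12, Z6).
Pick 3: P5 covers 1 new zones (Z1).
Greedy uses 3 sensor positions.

3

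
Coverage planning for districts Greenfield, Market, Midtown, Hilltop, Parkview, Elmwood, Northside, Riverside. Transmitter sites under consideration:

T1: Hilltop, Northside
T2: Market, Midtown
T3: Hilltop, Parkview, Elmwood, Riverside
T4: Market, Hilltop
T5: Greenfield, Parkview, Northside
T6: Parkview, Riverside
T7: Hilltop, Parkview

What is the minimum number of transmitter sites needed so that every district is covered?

T2, T3, T5 together cover {Greenfield, Market, Midtown, Hilltop, Parkview, Elmwood, Northside, Riverside} — every district.
No 2 of the 7 transmitter sites cover everything (all 21 pairs fall short), so 3 is minimum.

3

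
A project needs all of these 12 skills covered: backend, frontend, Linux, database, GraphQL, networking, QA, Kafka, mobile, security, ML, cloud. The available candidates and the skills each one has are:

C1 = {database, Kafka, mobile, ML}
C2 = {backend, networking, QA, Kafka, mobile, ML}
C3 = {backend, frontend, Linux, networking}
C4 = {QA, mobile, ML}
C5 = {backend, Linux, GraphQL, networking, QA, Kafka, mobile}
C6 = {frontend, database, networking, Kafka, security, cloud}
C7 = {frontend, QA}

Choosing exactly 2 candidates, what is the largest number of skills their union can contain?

11

Choosing C5, C6 covers {backend, frontend, Linux, database, GraphQL, networking, QA, Kafka, mobile, security, cloud} — 11 skills.
No choice of 2 candidates does better; here ML is left uncovered.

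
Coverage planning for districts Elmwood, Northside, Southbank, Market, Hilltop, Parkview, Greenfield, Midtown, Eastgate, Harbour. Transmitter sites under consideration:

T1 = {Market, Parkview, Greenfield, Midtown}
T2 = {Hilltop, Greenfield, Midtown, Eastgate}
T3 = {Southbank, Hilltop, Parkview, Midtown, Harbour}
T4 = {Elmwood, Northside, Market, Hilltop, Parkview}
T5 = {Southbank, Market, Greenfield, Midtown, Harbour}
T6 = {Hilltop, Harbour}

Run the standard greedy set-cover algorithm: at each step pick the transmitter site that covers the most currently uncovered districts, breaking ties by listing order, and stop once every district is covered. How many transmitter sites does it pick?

3

Pick 1: T3 covers 5 new districts (Southbank, Hilltop, Parkview, Midtown, Harbour).
Pick 2: T4 covers 3 new districts (Elmwood, Northside, Market).
Pick 3: T2 covers 2 new districts (Greenfield, Eastgate).
Greedy uses 3 transmitter sites.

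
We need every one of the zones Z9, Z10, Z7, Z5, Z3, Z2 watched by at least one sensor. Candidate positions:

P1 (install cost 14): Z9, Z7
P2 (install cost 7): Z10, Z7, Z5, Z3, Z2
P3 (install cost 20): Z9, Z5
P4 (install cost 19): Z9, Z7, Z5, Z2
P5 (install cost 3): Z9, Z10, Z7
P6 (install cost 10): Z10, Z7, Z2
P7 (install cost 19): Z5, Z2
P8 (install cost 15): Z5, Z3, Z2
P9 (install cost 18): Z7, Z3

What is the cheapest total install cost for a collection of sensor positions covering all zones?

P2, P5 cover every zone at install cost 7 + 3 = 10.
Any cover uses at least 2 sensor positions; among all covering selections none totals below 10.

10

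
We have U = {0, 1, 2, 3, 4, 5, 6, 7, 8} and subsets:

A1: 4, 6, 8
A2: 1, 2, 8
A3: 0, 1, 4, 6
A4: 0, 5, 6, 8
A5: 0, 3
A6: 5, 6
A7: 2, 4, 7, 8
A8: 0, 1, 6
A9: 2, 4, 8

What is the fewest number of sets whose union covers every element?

A2, A4, A5, A7 together cover {0, 1, 2, 3, 4, 5, 6, 7, 8} — every element.
No 3 of the 9 sets cover everything (all 84 triples fall short), so 4 is minimum.

4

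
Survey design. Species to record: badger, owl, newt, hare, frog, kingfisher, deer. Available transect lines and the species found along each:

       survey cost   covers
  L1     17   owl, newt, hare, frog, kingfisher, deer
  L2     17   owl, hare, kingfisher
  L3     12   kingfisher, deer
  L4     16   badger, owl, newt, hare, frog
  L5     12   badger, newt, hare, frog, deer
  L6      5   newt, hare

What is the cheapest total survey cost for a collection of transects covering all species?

L3, L4 cover every species at survey cost 12 + 16 = 28.
Any cover uses at least 2 transects; among all covering selections none totals below 28.
Greedy by coverage-per-survey cost would pick L5, L1 for 29 — worse than the optimum 28.

28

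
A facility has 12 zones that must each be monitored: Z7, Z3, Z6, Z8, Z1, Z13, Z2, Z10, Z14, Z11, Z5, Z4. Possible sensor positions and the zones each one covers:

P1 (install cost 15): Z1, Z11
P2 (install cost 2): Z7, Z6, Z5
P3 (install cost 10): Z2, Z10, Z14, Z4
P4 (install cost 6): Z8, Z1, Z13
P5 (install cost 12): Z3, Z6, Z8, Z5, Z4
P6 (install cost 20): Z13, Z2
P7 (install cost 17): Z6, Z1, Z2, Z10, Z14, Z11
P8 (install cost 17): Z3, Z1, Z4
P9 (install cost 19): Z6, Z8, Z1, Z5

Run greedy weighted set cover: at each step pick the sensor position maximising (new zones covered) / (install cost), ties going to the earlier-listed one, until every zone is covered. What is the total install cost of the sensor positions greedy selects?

Pick 1: P2 adds 3 new (Z7, Z6, Z5) at install cost 2 (ratio 3/2).
Pick 2: P4 adds 3 new (Z8, Z1, Z13) at install cost 6 (ratio 3/6).
Pick 3: P3 adds 4 new (Z2, Z10, Z14, Z4) at install cost 10 (ratio 4/10).
Pick 4: P5 adds 1 new (Z3) at install cost 12 (ratio 1/12).
Pick 5: P1 adds 1 new (Z11) at install cost 15 (ratio 1/15).
Greedy total install cost: 2 + 6 + 10 + 12 + 15 = 45. (The true optimum is 37, so greedy overshoots here.)

45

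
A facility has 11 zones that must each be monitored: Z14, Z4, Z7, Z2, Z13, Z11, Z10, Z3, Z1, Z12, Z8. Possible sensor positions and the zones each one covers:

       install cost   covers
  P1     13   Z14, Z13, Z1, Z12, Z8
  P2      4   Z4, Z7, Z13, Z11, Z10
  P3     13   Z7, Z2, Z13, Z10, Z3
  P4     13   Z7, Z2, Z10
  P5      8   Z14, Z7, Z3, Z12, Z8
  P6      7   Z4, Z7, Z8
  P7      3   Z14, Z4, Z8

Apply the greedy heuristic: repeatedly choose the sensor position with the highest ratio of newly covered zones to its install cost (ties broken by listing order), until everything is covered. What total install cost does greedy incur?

41

Pick 1: P2 adds 5 new (Z4, Z7, Z13, Z11, Z10) at install cost 4 (ratio 5/4).
Pick 2: P7 adds 2 new (Z14, Z8) at install cost 3 (ratio 2/3).
Pick 3: P5 adds 2 new (Z3, Z12) at install cost 8 (ratio 2/8).
Pick 4: P1 adds 1 new (Z1) at install cost 13 (ratio 1/13).
Pick 5: P3 adds 1 new (Z2) at install cost 13 (ratio 1/13).
Greedy total install cost: 4 + 3 + 8 + 13 + 13 = 41. (The true optimum is 30, so greedy overshoots here.)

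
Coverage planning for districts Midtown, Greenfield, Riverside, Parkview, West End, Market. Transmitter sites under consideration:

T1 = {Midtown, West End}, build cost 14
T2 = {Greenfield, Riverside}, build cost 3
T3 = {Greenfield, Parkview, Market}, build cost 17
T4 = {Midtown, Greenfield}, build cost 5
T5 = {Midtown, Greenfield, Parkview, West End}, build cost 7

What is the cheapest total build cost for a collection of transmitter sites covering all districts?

T2, T3, T5 cover every district at build cost 3 + 17 + 7 = 27.
Any cover uses at least 3 transmitter sites; among all covering selections none totals below 27.

27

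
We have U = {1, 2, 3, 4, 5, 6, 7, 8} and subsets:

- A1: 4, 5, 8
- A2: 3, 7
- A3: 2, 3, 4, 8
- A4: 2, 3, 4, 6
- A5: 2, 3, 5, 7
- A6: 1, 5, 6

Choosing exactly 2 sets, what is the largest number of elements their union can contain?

7

Choosing A3, A6 covers {1, 2, 3, 4, 5, 6, 8} — 7 elements.
No choice of 2 sets does better; here 7 is left uncovered.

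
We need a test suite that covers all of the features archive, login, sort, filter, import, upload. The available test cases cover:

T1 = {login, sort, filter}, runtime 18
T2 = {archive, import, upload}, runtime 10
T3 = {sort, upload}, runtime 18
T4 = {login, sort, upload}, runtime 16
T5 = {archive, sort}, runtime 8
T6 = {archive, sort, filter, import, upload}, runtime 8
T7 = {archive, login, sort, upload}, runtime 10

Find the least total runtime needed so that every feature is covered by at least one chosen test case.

18

T6, T7 cover every feature at runtime 8 + 10 = 18.
Any cover uses at least 2 test cases; among all covering selections none totals below 18.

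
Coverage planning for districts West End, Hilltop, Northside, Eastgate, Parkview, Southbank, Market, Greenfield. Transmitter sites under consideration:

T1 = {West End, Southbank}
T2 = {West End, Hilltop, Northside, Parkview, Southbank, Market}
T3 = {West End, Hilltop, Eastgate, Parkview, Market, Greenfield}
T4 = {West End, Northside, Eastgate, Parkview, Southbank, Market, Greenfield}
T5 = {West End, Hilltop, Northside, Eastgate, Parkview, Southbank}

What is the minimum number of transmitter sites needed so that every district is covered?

T2, T3 together cover {West End, Hilltop, Northside, Eastgate, Parkview, Southbank, Market, Greenfield} — every district.
No single transmitter site contains all 8 districts, so 2 is optimal.

2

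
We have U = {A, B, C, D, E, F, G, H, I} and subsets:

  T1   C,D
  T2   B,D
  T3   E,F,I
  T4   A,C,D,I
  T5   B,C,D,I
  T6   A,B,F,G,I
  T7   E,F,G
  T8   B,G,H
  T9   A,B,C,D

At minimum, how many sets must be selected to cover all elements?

T3, T4, T8 together cover {A, B, C, D, E, F, G, H, I} — every element.
No 2 of the 9 sets cover everything (all 36 pairs fall short), so 3 is minimum.
Greedy (largest uncovered first) would take T6, T1, T3, T8 — 4 sets — but 3 suffice.

3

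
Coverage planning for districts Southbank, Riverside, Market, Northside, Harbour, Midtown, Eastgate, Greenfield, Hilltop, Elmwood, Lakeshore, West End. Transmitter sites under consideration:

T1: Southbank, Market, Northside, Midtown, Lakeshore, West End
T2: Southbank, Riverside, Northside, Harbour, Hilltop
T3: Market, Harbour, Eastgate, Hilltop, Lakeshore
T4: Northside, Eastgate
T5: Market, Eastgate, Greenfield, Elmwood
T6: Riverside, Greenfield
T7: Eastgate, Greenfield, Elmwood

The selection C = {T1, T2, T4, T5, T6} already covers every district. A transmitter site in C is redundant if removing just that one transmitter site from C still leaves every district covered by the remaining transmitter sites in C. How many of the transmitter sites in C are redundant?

Drop T1: Midtown, Lakeshore, West End uncovered — not redundant.
Drop T2: Harbour, Hilltop uncovered — not redundant.
Drop T4: the rest still cover every district — redundant.
Drop T5: Elmwood uncovered — not redundant.
Drop T6: the rest still cover every district — redundant.
2 redundant: T4, T6.

2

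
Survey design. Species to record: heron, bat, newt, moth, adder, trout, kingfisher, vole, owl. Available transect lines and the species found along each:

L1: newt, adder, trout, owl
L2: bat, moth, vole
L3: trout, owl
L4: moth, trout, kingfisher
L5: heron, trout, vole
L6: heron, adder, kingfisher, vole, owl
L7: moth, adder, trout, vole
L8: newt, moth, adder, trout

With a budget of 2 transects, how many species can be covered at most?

8

Choosing L6, L8 covers {heron, newt, moth, adder, trout, kingfisher, vole, owl} — 8 species.
No choice of 2 transects does better; here bat is left uncovered.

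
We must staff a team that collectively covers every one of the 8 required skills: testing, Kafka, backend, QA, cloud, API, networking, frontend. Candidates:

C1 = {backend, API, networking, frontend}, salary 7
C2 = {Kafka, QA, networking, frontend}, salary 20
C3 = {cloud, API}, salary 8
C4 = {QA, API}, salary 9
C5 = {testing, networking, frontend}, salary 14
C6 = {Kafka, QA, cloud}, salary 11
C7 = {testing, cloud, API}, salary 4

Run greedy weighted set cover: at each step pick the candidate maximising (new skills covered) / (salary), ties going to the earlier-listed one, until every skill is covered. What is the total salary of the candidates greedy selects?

Pick 1: C7 adds 3 new (testing, cloud, API) at salary 4 (ratio 3/4).
Pick 2: C1 adds 3 new (backend, networking, frontend) at salary 7 (ratio 3/7).
Pick 3: C6 adds 2 new (Kafka, QA) at salary 11 (ratio 2/11).
Greedy total salary: 4 + 7 + 11 = 22.

22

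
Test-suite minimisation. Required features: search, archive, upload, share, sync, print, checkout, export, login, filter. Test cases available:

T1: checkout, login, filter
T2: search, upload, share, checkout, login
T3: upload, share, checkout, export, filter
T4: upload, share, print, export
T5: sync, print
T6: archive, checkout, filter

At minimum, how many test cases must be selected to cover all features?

4

T2, T3, T5, T6 together cover {search, archive, upload, share, sync, print, checkout, export, login, filter} — every feature.
No 3 of the 6 test cases cover everything (all 20 triples fall short), so 4 is minimum.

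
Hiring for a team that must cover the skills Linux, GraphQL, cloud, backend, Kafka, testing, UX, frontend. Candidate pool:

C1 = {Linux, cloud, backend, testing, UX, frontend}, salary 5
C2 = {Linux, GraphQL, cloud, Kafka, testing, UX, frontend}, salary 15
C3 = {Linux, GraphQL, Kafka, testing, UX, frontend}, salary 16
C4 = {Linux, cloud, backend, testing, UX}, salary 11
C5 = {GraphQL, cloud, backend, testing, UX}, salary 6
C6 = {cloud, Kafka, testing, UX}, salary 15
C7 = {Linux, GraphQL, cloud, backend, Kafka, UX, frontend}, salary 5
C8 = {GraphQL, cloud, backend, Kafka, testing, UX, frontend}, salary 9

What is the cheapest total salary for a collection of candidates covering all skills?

C1, C7 cover every skill at salary 5 + 5 = 10.
Any cover uses at least 2 candidates; among all covering selections none totals below 10.

10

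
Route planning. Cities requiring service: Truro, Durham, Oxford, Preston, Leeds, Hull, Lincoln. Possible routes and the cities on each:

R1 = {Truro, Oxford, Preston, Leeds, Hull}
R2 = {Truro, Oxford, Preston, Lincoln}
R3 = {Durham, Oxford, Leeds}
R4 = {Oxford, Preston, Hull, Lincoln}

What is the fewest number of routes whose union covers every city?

3

R1, R2, R3 together cover {Truro, Durham, Oxford, Preston, Leeds, Hull, Lincoln} — every city.
No 2 of the 4 routes cover everything (all 6 pairs fall short), so 3 is minimum.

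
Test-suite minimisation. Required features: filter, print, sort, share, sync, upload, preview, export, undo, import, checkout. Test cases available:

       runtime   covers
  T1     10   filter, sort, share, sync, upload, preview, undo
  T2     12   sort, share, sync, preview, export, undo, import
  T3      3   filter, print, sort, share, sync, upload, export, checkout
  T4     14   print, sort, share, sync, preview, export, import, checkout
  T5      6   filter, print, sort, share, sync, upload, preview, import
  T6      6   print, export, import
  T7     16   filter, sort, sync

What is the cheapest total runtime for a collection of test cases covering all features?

T2, T3 cover every feature at runtime 12 + 3 = 15.
Any cover uses at least 2 test cases; among all covering selections none totals below 15.

15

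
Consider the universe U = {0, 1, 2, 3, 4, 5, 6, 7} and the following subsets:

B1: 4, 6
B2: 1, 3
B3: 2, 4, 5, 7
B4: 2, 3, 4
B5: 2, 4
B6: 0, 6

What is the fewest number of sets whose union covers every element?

3

B2, B3, B6 together cover {0, 1, 2, 3, 4, 5, 6, 7} — every element.
No 2 of the 6 sets cover everything (all 15 pairs fall short), so 3 is minimum.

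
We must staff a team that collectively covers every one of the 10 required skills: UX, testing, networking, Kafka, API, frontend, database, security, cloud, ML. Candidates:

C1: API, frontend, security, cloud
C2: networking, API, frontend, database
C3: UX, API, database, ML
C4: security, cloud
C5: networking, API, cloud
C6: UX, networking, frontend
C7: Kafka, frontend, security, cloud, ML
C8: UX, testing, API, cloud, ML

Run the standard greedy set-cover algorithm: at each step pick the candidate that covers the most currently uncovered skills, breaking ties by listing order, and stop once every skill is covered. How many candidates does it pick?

3

Pick 1: C7 covers 5 new skills (Kafka, frontend, security, cloud, ML).
Pick 2: C2 covers 3 new skills (networking, API, database).
Pick 3: C8 covers 2 new skills (UX, testing).
Greedy uses 3 candidates.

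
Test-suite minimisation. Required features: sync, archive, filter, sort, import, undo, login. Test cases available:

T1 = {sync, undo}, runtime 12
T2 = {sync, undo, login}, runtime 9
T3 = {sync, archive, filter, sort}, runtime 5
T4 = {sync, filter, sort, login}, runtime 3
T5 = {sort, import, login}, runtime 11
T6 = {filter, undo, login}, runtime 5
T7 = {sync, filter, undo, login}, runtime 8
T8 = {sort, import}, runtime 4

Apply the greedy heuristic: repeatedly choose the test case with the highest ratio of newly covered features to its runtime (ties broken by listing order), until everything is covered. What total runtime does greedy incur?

Pick 1: T4 adds 4 new (sync, filter, sort, login) at runtime 3 (ratio 4/3).
Pick 2: T8 adds 1 new (import) at runtime 4 (ratio 1/4).
Pick 3: T3 adds 1 new (archive) at runtime 5 (ratio 1/5).
Pick 4: T6 adds 1 new (undo) at runtime 5 (ratio 1/5).
Greedy total runtime: 3 + 4 + 5 + 5 = 17. (The true optimum is 14, so greedy overshoots here.)

17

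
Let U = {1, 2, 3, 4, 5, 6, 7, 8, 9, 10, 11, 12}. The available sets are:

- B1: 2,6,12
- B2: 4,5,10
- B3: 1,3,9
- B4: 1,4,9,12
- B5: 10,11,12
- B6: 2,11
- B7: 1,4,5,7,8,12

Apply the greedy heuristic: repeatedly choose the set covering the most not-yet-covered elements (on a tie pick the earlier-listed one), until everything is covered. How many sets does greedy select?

Pick 1: B7 covers 6 new elements (1, 4, 5, 7, 8, 12).
Pick 2: B1 covers 2 new elements (2, 6).
Pick 3: B3 covers 2 new elements (3, 9).
Pick 4: B5 covers 2 new elements (10, 11).
Greedy uses 4 sets.

4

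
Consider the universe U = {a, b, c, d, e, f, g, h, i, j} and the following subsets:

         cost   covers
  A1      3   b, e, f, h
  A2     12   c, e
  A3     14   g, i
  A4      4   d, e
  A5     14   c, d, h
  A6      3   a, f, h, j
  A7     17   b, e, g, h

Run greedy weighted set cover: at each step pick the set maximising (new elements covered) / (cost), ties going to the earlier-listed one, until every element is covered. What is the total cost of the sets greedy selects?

36

Pick 1: A1 adds 4 new (b, e, f, h) at cost 3 (ratio 4/3).
Pick 2: A6 adds 2 new (a, j) at cost 3 (ratio 2/3).
Pick 3: A4 adds 1 new (d) at cost 4 (ratio 1/4).
Pick 4: A3 adds 2 new (g, i) at cost 14 (ratio 2/14).
Pick 5: A2 adds 1 new (c) at cost 12 (ratio 1/12).
Greedy total cost: 3 + 3 + 4 + 14 + 12 = 36. (The true optimum is 34, so greedy overshoots here.)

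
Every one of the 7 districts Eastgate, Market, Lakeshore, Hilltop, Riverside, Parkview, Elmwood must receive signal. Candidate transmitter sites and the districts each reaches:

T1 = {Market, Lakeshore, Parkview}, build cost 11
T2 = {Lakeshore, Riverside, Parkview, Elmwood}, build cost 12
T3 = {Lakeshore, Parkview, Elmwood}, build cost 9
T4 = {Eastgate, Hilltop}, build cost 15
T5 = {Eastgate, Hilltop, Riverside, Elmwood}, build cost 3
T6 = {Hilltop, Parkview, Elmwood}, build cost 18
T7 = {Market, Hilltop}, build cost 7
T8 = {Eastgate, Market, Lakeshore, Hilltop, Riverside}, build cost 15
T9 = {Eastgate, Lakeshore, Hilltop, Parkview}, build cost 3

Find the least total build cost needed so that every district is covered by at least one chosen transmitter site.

T5, T7, T9 cover every district at build cost 3 + 7 + 3 = 13.
Any cover uses at least 2 transmitter sites; among all covering selections none totals below 13.

13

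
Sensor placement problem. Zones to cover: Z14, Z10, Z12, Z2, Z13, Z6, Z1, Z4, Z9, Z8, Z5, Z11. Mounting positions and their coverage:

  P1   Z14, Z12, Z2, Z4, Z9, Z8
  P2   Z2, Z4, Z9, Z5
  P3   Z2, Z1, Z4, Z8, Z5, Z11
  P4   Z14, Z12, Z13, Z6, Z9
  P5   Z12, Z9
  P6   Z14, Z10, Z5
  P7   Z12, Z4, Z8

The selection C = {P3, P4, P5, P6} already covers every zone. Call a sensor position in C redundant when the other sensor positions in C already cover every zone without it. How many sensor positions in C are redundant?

Drop P3: Z2, Z1, Z4, Z8, … uncovered — not redundant.
Drop P4: Z13, Z6 uncovered — not redundant.
Drop P5: the rest still cover every zone — redundant.
Drop P6: Z10 uncovered — not redundant.
1 redundant: P5.

1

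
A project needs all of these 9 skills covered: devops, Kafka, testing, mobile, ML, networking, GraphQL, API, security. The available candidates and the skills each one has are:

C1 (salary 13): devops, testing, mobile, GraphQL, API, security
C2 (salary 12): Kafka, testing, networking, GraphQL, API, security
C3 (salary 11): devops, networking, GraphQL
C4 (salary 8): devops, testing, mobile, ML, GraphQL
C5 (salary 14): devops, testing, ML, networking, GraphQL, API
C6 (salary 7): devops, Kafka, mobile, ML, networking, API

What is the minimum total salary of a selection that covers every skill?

C2, C6 cover every skill at salary 12 + 7 = 19.
Any cover uses at least 2 candidates; among all covering selections none totals below 19.

19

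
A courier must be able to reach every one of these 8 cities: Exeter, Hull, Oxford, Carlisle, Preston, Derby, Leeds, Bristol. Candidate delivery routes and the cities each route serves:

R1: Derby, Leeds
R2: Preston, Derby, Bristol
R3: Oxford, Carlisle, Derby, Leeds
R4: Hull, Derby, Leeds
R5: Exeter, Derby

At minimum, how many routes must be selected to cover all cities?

R2, R3, R4, R5 together cover {Exeter, Hull, Oxford, Carlisle, Preston, Derby, Leeds, Bristol} — every city.
No 3 of the 5 routes cover everything (all 10 triples fall short), so 4 is minimum.

4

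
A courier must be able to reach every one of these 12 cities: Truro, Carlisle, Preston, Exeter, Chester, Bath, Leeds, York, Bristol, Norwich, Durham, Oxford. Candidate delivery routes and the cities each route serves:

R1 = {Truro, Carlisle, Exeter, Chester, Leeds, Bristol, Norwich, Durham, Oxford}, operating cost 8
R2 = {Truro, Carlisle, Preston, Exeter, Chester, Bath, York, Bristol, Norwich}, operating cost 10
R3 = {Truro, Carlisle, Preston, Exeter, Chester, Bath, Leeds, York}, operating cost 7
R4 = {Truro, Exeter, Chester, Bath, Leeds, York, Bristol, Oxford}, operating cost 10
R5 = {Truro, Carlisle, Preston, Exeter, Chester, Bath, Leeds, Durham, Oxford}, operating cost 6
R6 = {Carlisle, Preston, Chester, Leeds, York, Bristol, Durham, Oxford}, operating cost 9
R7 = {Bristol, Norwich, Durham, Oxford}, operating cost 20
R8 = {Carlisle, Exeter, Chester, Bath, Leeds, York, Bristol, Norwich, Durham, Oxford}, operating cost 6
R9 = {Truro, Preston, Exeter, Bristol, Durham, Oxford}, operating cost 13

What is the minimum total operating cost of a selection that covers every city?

12

R5, R8 cover every city at operating cost 6 + 6 = 12.
Any cover uses at least 2 routes; among all covering selections none totals below 12.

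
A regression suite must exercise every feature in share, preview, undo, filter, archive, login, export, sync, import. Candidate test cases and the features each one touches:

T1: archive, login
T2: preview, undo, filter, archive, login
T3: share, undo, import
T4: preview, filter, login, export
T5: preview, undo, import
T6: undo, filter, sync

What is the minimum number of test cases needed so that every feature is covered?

T1, T3, T4, T6 together cover {share, preview, undo, filter, archive, login, export, sync, import} — every feature.
No 3 of the 6 test cases cover everything (all 20 triples fall short), so 4 is minimum.

4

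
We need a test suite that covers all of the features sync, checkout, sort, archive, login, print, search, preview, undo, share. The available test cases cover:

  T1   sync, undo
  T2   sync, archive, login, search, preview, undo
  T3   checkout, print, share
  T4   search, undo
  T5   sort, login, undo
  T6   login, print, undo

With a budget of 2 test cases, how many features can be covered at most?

9

Choosing T2, T3 covers {sync, checkout, archive, login, print, search, preview, undo, share} — 9 features.
No choice of 2 test cases does better; here sort is left uncovered.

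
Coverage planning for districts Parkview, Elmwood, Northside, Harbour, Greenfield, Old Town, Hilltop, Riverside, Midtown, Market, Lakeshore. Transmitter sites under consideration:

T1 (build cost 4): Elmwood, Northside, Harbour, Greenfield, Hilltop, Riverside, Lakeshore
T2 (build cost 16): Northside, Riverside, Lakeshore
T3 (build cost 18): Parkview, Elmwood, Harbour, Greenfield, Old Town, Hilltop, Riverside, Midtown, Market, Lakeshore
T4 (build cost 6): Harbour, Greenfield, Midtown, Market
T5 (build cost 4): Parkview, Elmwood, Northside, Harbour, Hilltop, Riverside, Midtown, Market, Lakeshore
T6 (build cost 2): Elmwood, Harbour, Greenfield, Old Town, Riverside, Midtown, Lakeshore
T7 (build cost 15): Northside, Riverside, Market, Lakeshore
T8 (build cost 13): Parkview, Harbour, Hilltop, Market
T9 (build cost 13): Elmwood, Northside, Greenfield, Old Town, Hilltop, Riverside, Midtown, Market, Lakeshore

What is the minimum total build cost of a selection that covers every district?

T5, T6 cover every district at build cost 4 + 2 = 6.
Any cover uses at least 2 transmitter sites; among all covering selections none totals below 6.

6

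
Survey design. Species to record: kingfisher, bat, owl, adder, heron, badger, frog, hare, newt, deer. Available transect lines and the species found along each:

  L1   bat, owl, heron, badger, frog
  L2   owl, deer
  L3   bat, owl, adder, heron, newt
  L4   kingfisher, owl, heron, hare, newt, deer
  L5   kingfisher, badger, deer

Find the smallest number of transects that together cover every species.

3

L1, L3, L4 together cover {kingfisher, bat, owl, adder, heron, badger, frog, hare, newt, deer} — every species.
No 2 of the 5 transects cover everything (all 10 pairs fall short), so 3 is minimum.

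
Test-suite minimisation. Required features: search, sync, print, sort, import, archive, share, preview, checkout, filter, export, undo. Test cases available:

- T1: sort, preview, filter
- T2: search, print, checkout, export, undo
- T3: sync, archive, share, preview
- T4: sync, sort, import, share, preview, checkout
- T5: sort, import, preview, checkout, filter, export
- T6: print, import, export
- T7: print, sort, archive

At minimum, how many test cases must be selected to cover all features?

3

T2, T3, T5 together cover {search, sync, print, sort, import, archive, share, preview, checkout, filter, export, undo} — every feature.
No 2 of the 7 test cases cover everything (all 21 pairs fall short), so 3 is minimum.
Greedy (largest uncovered first) would take T4, T2, T1, T3 — 4 test cases — but 3 suffice.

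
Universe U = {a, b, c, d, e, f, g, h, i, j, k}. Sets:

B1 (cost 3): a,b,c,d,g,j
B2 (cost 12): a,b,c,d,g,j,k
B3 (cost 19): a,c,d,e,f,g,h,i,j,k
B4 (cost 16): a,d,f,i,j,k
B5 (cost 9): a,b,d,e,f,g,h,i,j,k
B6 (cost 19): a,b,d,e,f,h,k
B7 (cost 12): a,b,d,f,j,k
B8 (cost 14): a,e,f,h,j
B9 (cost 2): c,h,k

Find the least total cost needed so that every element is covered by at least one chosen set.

11

B5, B9 cover every element at cost 9 + 2 = 11.
Any cover uses at least 2 sets; among all covering selections none totals below 11.
Greedy by coverage-per-cost would pick B1, B9, B5 for 14 — worse than the optimum 11.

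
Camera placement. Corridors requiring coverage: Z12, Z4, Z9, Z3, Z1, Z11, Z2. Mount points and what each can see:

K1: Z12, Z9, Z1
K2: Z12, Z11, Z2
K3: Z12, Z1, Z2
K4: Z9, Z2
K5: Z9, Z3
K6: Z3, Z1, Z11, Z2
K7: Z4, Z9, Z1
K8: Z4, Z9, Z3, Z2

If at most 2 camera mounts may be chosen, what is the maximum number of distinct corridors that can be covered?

6

Choosing K1, K6 covers {Z12, Z9, Z3, Z1, Z11, Z2} — 6 corridors.
No choice of 2 camera mounts does better; here Z4 is left uncovered.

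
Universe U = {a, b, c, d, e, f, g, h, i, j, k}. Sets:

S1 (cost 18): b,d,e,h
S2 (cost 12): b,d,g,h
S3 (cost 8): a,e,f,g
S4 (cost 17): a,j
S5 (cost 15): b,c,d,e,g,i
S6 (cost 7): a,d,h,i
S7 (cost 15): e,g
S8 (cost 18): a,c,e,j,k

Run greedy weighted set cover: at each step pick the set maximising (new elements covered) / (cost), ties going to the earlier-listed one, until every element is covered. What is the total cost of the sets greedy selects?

45

Pick 1: S6 adds 4 new (a, d, h, i) at cost 7 (ratio 4/7).
Pick 2: S3 adds 3 new (e, f, g) at cost 8 (ratio 3/8).
Pick 3: S8 adds 3 new (c, j, k) at cost 18 (ratio 3/18).
Pick 4: S2 adds 1 new (b) at cost 12 (ratio 1/12).
Greedy total cost: 7 + 8 + 18 + 12 = 45.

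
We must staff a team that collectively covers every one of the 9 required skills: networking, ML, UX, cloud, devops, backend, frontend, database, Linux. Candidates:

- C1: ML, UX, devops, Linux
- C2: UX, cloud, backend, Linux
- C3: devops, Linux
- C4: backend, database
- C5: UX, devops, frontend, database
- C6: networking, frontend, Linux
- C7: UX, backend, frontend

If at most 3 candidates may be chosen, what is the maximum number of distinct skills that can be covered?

8

Choosing C1, C2, C5 covers {ML, UX, cloud, devops, backend, frontend, database, Linux} — 8 skills.
No choice of 3 candidates does better; here networking is left uncovered.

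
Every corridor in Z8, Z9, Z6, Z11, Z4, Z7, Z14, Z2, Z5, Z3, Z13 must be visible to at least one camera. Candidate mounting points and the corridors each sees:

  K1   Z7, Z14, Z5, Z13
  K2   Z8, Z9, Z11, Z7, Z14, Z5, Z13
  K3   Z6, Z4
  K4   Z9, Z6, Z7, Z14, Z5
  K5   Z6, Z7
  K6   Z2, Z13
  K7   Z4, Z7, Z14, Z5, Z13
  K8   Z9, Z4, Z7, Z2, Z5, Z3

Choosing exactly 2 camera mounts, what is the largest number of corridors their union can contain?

10

Choosing K2, K8 covers {Z8, Z9, Z11, Z4, Z7, Z14, Z2, Z5, Z3, Z13} — 10 corridors.
No choice of 2 camera mounts does better; here Z6 is left uncovered.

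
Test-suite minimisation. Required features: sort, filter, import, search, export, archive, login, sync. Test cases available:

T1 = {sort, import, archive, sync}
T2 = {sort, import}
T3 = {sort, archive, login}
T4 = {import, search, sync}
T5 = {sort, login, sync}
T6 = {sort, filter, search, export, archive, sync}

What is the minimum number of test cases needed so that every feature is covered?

T1, T3, T6 together cover {sort, filter, import, search, export, archive, login, sync} — every feature.
No 2 of the 6 test cases cover everything (all 15 pairs fall short), so 3 is minimum.

3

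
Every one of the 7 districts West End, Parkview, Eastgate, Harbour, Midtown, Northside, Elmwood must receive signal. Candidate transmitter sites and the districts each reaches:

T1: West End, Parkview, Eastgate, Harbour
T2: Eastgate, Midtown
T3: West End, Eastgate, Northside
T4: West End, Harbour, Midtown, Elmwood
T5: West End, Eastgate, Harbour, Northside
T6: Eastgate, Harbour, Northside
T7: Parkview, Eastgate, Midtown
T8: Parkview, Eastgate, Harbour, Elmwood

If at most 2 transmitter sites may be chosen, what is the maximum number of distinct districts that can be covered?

Choosing T1, T4 covers {West End, Parkview, Eastgate, Harbour, Midtown, Elmwood} — 6 districts.
No choice of 2 transmitter sites does better; here Northside is left uncovered.

6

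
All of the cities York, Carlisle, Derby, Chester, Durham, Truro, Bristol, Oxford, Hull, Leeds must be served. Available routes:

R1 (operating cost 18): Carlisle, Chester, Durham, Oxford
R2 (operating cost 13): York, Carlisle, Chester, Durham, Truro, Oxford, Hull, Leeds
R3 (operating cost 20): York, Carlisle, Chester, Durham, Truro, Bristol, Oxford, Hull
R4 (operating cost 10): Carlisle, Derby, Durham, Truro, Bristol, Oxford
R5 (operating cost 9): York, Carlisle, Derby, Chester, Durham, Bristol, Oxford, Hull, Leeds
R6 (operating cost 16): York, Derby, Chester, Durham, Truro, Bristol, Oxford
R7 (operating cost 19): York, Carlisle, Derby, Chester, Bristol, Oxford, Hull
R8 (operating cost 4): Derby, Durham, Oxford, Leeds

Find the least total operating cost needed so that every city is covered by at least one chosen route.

R4, R5 cover every city at operating cost 10 + 9 = 19.
Any cover uses at least 2 routes; among all covering selections none totals below 19.

19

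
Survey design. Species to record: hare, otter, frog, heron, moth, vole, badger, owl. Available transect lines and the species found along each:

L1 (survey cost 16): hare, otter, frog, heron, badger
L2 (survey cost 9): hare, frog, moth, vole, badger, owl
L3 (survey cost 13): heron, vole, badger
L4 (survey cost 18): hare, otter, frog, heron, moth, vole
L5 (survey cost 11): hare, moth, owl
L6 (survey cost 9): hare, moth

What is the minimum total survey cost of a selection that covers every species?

L1, L2 cover every species at survey cost 16 + 9 = 25.
Any cover uses at least 2 transects; among all covering selections none totals below 25.

25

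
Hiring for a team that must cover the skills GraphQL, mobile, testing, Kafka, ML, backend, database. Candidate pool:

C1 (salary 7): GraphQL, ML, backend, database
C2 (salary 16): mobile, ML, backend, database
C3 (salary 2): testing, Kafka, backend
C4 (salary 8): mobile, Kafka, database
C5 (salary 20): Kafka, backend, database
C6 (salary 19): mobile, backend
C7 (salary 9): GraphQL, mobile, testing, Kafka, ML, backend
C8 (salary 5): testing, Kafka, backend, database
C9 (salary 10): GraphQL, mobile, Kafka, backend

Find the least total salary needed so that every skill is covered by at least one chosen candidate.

C7, C8 cover every skill at salary 9 + 5 = 14.
Any cover uses at least 2 candidates; among all covering selections none totals below 14.

14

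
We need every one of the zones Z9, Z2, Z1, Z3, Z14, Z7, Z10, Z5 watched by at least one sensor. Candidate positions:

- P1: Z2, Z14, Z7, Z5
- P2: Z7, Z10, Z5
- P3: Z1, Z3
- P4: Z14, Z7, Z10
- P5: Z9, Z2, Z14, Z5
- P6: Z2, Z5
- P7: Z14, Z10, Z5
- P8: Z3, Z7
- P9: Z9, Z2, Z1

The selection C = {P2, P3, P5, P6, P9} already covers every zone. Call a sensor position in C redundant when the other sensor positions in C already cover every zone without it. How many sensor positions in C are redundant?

2

Drop P2: Z7, Z10 uncovered — not redundant.
Drop P3: Z3 uncovered — not redundant.
Drop P5: Z14 uncovered — not redundant.
Drop P6: the rest still cover every zone — redundant.
Drop P9: the rest still cover every zone — redundant.
2 redundant: P6, P9.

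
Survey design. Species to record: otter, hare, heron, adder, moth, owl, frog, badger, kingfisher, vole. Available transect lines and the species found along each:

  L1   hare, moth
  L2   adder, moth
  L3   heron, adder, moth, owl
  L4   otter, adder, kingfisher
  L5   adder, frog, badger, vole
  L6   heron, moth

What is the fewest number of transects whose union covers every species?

L1, L3, L4, L5 together cover {otter, hare, heron, adder, moth, owl, frog, badger, kingfisher, vole} — every species.
No 3 of the 6 transects cover everything (all 20 triples fall short), so 4 is minimum.

4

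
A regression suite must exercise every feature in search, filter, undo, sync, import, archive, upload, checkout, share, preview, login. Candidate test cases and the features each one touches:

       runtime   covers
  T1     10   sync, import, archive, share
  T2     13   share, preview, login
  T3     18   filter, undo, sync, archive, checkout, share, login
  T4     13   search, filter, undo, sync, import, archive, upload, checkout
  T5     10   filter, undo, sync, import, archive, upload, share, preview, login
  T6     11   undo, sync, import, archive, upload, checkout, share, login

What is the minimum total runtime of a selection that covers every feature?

23

T4, T5 cover every feature at runtime 13 + 10 = 23.
Any cover uses at least 2 test cases; among all covering selections none totals below 23.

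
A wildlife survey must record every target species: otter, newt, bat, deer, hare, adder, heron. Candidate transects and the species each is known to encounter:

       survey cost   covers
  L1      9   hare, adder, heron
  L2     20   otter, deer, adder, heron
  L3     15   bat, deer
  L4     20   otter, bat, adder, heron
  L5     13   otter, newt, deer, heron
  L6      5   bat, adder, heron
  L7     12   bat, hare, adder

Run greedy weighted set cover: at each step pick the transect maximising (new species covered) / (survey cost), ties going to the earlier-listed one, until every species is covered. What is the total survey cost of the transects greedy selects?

Pick 1: L6 adds 3 new (bat, adder, heron) at survey cost 5 (ratio 3/5).
Pick 2: L5 adds 3 new (otter, newt, deer) at survey cost 13 (ratio 3/13).
Pick 3: L1 adds 1 new (hare) at survey cost 9 (ratio 1/9).
Greedy total survey cost: 5 + 13 + 9 = 27. (The true optimum is 25, so greedy overshoots here.)

27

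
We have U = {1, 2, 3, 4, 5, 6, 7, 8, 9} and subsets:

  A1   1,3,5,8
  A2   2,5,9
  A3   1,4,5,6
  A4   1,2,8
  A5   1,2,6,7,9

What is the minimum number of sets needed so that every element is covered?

3

A1, A3, A5 together cover {1, 2, 3, 4, 5, 6, 7, 8, 9} — every element.
No 2 of the 5 sets cover everything (all 10 pairs fall short), so 3 is minimum.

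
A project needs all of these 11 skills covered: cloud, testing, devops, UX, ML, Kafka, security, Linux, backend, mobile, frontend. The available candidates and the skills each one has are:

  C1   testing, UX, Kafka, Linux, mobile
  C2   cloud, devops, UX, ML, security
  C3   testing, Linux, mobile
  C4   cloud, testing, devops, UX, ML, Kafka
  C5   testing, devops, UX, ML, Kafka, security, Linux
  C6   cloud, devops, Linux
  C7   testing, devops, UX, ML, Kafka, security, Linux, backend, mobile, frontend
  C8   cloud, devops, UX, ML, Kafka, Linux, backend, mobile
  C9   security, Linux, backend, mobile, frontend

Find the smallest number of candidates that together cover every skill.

C2, C7 together cover {cloud, testing, devops, UX, ML, Kafka, security, Linux, backend, mobile, frontend} — every skill.
No single candidate contains all 11 skills, so 2 is optimal.

2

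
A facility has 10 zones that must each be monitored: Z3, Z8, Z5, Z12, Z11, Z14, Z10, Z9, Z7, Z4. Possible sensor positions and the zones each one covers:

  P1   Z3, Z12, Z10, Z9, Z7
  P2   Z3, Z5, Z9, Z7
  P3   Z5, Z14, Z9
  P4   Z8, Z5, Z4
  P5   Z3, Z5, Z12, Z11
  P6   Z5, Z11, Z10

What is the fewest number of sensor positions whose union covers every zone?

P1, P3, P4, P5 together cover {Z3, Z8, Z5, Z12, Z11, Z14, Z10, Z9, Z7, Z4} — every zone.
No 3 of the 6 sensor positions cover everything (all 20 triples fall short), so 4 is minimum.

4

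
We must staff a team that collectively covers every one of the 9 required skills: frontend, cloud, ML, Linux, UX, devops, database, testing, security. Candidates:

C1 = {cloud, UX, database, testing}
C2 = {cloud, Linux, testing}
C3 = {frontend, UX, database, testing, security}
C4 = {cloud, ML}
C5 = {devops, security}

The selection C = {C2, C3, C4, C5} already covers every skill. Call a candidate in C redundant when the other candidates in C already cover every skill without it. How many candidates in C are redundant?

Drop C2: Linux uncovered — not redundant.
Drop C3: frontend, UX, database uncovered — not redundant.
Drop C4: ML uncovered — not redundant.
Drop C5: devops uncovered — not redundant.
None of the candidates in C is redundant.

0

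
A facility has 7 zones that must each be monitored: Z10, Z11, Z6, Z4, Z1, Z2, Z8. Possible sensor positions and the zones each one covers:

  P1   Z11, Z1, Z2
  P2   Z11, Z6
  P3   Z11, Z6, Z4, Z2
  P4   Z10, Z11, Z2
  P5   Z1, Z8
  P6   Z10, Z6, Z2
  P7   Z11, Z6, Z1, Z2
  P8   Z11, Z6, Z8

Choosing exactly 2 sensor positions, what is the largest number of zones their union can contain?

6

Choosing P3, P5 covers {Z11, Z6, Z4, Z1, Z2, Z8} — 6 zones.
No choice of 2 sensor positions does better; here Z10 is left uncovered.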